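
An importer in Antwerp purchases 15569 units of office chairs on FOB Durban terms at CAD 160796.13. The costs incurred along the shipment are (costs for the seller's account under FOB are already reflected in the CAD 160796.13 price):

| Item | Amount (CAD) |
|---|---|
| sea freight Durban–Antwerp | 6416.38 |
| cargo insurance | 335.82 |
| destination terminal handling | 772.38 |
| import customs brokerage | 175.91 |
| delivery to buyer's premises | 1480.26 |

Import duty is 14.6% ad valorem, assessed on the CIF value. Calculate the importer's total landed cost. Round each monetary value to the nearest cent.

Total landed cost: CAD 194438.94

FOB: the seller bears costs until goods are on board at the origin port; the buyer bears freight, insurance and all costs thereafter.
CIF value = FOB price + freight + insurance = 160796.13 + 6416.38 + 335.82 = 167548.33
Import duty = 167548.33 × 14.6% = 24462.06
Buyer bears: freight 6416.38 + insurance 335.82 + destination terminal 772.38 + brokerage 175.91 + delivery 1480.26 + duty 24462.06 = 33642.81
Landed cost = invoice 160796.13 + 33642.81 = 194438.94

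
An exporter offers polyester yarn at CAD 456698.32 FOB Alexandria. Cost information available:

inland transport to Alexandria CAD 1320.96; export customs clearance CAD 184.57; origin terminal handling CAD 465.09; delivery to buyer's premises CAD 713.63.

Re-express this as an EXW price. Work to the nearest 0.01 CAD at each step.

EXW price: CAD 454727.70

Not relevant to the conversion: delivery — on the buyer under both terms; not part of either seller's price.
From FOB to EXW, the seller no longer bears: inland to port, export clearance, origin terminal.
EXW price = 456698.32 − 1320.96 − 184.57 − 465.09 = 454727.70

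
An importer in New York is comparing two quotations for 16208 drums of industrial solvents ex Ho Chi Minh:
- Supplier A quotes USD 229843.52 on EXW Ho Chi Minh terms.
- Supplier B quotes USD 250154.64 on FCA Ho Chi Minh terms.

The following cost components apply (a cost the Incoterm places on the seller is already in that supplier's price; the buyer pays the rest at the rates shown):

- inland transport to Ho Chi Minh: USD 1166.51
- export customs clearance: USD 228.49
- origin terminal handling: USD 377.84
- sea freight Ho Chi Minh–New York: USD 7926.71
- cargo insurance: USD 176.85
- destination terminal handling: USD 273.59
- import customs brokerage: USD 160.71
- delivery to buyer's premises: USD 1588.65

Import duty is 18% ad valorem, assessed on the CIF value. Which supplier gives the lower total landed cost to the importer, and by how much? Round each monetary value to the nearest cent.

Supplier A is cheaper by USD 22321.02

Supplier A (EXW):
CIF value = EXW price + inland to port + export clearance + origin terminal + freight + insurance = 229843.52 + 1166.51 + 228.49 + 377.84 + 7926.71 + 176.85 = 239719.92
Import duty = 239719.92 × 18% = 43149.59
Buyer bears (A): 1166.51 + 228.49 + 377.84 + 7926.71 + 176.85 + 273.59 + 160.71 + 1588.65 = 11899.35
Landed cost (A) = invoice 229843.52 + 11899.35 + duty 43149.59 = 284892.46
Supplier B (FCA):
CIF value = FCA price + origin terminal + freight + insurance = 250154.64 + 377.84 + 7926.71 + 176.85 = 258636.04
Import duty = 258636.04 × 18% = 46554.49
Buyer bears (B): 377.84 + 7926.71 + 176.85 + 273.59 + 160.71 + 1588.65 = 10504.35
Landed cost (B) = invoice 250154.64 + 10504.35 + duty 46554.49 = 307213.48
Difference = |284892.46 − 307213.48| = 22321.02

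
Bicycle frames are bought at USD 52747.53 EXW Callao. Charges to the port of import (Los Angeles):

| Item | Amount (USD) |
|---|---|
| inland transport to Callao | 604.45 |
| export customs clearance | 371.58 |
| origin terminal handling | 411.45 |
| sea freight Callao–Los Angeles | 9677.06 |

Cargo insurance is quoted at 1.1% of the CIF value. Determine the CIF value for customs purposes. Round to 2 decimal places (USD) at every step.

CIF value: USD 64521.81

Let C be the CIF value. C = EXW price + pre-shipment costs + freight + 1.1% × C
C − 1.1% × C = 52747.53 + 604.45 + 371.58 + 411.45 + 9677.06
0.989 × C = 63812.07
C = 63812.07 / 0.989 = 64521.81
Insurance premium = 1.1% × 64521.81 = 709.74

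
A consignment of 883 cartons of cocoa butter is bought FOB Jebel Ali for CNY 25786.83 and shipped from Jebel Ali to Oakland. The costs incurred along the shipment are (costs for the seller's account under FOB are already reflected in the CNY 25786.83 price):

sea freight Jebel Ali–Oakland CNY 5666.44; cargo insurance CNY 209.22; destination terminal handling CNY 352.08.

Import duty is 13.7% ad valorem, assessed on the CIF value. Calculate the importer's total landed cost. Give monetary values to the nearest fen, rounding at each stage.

Total landed cost: CNY 36352.33

FOB: the seller bears costs until goods are on board at the origin port; the buyer bears freight, insurance and all costs thereafter.
CIF value = FOB price + freight + insurance = 25786.83 + 5666.44 + 209.22 = 31662.49
Import duty = 31662.49 × 13.7% = 4337.76
Buyer bears: freight 5666.44 + insurance 209.22 + destination terminal 352.08 + duty 4337.76 = 10565.50
Landed cost = invoice 25786.83 + 10565.50 = 36352.33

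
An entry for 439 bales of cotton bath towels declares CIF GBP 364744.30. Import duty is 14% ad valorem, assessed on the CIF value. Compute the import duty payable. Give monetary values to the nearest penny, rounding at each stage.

Import duty: GBP 51064.20

Import duty = 364744.30 × 14% = 51064.20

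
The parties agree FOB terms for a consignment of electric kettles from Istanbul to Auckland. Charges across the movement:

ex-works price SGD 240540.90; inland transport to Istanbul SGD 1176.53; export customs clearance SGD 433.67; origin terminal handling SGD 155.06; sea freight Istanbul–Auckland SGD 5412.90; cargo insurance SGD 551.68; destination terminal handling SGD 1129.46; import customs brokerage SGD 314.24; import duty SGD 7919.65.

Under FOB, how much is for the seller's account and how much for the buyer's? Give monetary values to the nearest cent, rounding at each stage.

Seller: SGD 242306.16; buyer: SGD 15327.93

FOB: the seller bears costs until goods are on board at the origin port; the buyer bears freight, insurance and all costs thereafter.
Seller's account: goods 240540.90 + inland to port 1176.53 + export clearance 433.67 + origin terminal 155.06 = 242306.16
Buyer's account: freight 5412.90 + insurance 551.68 + destination terminal 1129.46 + brokerage 314.24 + duty 7919.65 = 15327.93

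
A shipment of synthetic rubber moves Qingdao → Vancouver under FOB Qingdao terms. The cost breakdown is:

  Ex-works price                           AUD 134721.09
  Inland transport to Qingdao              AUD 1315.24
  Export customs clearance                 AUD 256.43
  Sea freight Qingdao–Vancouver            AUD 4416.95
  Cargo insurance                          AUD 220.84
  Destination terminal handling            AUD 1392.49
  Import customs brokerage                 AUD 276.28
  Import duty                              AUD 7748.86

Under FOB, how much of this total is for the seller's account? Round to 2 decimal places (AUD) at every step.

Seller's account: AUD 136292.76

FOB: the seller bears costs until goods are on board at the origin port; the buyer bears freight, insurance and all costs thereafter.
Seller's account: goods 134721.09 + inland to port 1315.24 + export clearance 256.43 = 136292.76
Buyer's account: freight 4416.95 + insurance 220.84 + destination terminal 1392.49 + brokerage 276.28 + duty 7748.86 = 14055.42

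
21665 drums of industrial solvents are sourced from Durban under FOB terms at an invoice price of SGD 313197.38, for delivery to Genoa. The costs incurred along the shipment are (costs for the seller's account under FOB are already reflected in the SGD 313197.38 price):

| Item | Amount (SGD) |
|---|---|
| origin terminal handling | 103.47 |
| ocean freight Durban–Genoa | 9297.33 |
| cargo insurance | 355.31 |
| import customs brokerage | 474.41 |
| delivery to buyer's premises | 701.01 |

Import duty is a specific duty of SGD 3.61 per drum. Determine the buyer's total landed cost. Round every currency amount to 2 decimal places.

Total landed cost: SGD 402236.09

FOB: the seller bears costs until goods are on board at the origin port; the buyer bears freight, insurance and all costs thereafter.
Already in the invoice (seller's account under FOB): origin terminal — exclude.
CIF value = FOB price + freight + insurance = 313197.38 + 9297.33 + 355.31 = 322850.02
Import duty = 21665 × 3.61 = 78210.65
Buyer bears: freight 9297.33 + insurance 355.31 + brokerage 474.41 + delivery 701.01 + duty 78210.65 = 89038.71
Landed cost = invoice 313197.38 + 89038.71 = 402236.09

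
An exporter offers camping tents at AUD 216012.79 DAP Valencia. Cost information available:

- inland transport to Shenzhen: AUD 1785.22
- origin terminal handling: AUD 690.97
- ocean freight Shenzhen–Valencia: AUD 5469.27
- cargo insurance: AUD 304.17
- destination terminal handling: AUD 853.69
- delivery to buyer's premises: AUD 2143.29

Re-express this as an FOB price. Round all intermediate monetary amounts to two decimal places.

FOB price: AUD 207242.37

Not relevant to the conversion: origin terminal, inland to port — on the seller under both DAP and FOB; already in the DAP price and stays in the FOB price.
From DAP to FOB, the seller no longer bears: freight, insurance, destination terminal, delivery.
FOB price = 216012.79 − 5469.27 − 304.17 − 853.69 − 2143.29 = 207242.37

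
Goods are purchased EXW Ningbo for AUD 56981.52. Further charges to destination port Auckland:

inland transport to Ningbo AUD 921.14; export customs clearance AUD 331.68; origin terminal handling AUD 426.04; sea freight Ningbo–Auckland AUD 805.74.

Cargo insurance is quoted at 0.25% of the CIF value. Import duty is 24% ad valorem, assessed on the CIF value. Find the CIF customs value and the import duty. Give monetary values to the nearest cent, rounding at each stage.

Let C be the CIF value. C = EXW price + pre-shipment costs + freight + 0.25% × C
C − 0.25% × C = 56981.52 + 921.14 + 331.68 + 426.04 + 805.74
0.9975 × C = 59466.12
C = 59466.12 / 0.9975 = 59615.16
Insurance premium = 0.25% × 59615.16 = 149.04
Import duty = 59615.16 × 24% = 14307.64

CIF value: AUD 59615.16; import duty: AUD 14307.64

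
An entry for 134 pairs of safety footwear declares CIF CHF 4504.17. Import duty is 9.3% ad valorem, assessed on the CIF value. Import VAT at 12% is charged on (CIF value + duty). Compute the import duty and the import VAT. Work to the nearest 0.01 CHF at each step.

Import duty: CHF 418.89; import VAT: CHF 590.77

Import duty = 4504.17 × 9.3% = 418.89
VAT base = CIF + duty = 4504.17 + 418.89 = 4923.06
Import VAT = 4923.06 × 12% = 590.77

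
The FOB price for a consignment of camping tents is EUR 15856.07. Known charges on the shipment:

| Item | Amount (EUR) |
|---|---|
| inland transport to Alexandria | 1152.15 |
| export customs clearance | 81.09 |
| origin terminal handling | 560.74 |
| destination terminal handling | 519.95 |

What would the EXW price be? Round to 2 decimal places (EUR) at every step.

Not relevant to the conversion: destination terminal — on the buyer under both terms; not part of either seller's price.
From FOB to EXW, the seller no longer bears: inland to port, export clearance, origin terminal.
EXW price = 15856.07 − 1152.15 − 81.09 − 560.74 = 14062.09

EXW price: EUR 14062.09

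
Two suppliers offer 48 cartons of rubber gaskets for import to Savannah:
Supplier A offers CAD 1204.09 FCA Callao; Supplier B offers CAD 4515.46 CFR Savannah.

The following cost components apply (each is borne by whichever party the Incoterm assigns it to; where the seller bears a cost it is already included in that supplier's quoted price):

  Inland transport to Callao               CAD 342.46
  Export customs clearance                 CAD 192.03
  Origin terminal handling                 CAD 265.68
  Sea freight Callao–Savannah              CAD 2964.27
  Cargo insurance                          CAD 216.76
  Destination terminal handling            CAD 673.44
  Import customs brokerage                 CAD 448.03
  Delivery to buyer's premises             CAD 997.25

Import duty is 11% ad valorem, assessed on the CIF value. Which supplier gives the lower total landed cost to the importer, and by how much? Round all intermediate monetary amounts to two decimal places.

Supplier A (FCA):
CIF value = FCA price + origin terminal + freight + insurance = 1204.09 + 265.68 + 2964.27 + 216.76 = 4650.80
Import duty = 4650.80 × 11% = 511.59
Buyer bears (A): 265.68 + 2964.27 + 216.76 + 673.44 + 448.03 + 997.25 = 5565.43
Landed cost (A) = invoice 1204.09 + 5565.43 + duty 511.59 = 7281.11
Supplier B (CFR):
CIF value = CFR price + insurance = 4515.46 + 216.76 = 4732.22
Import duty = 4732.22 × 11% = 520.54
Buyer bears (B): 216.76 + 673.44 + 448.03 + 997.25 = 2335.48
Landed cost (B) = invoice 4515.46 + 2335.48 + duty 520.54 = 7371.48
Difference = |7281.11 − 7371.48| = 90.37

Supplier A is cheaper by CAD 90.37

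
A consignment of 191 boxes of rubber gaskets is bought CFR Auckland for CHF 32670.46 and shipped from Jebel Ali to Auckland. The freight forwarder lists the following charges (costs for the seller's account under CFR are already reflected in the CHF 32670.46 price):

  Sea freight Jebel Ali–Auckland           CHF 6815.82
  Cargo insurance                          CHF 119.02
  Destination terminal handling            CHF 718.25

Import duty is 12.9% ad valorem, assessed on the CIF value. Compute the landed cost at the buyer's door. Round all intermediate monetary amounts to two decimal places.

Total landed cost: CHF 37737.57

CFR: the seller pays costs through ocean freight to the destination port, but not insurance.
Already in the invoice (seller's account under CFR): freight — exclude.
CIF value = CFR price + insurance = 32670.46 + 119.02 = 32789.48
Import duty = 32789.48 × 12.9% = 4229.84
Buyer bears: insurance 119.02 + destination terminal 718.25 + duty 4229.84 = 5067.11
Landed cost = invoice 32670.46 + 5067.11 = 37737.57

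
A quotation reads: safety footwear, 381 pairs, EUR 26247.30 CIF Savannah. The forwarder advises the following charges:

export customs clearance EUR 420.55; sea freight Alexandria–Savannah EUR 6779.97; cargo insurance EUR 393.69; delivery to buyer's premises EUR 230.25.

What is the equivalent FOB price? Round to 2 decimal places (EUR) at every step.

Not relevant to the conversion: export clearance — on the seller under both CIF and FOB; already in the CIF price and stays in the FOB price. delivery — on the buyer under both terms; not part of either seller's price.
From CIF to FOB, the seller no longer bears: freight, insurance.
FOB price = 26247.30 − 6779.97 − 393.69 = 19073.64

FOB price: EUR 19073.64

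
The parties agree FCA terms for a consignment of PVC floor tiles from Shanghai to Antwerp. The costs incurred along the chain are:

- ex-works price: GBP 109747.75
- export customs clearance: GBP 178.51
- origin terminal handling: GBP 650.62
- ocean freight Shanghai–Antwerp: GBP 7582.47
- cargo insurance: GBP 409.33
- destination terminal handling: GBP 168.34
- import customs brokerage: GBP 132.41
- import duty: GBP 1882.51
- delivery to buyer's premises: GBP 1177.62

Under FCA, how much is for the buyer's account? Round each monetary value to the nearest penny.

FCA: the seller delivers export-cleared goods to the carrier; the buyer bears costs from that point.
Seller's account: goods 109747.75 + export clearance 178.51 = 109926.26
Buyer's account: origin terminal 650.62 + freight 7582.47 + insurance 409.33 + destination terminal 168.34 + brokerage 132.41 + duty 1882.51 + delivery 1177.62 = 12003.30

Buyer's account: GBP 12003.30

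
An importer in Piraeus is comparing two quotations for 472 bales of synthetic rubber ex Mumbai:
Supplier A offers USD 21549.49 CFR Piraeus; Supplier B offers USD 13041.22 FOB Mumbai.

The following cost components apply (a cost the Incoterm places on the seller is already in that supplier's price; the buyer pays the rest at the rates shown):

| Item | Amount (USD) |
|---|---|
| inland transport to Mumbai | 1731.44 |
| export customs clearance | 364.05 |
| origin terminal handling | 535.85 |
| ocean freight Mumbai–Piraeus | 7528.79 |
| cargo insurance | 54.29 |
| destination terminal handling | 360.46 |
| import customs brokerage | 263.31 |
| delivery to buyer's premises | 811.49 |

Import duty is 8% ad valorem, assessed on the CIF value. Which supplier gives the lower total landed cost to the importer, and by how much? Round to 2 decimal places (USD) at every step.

Supplier B is cheaper by USD 1057.84

Supplier A (CFR):
CIF value = CFR price + insurance = 21549.49 + 54.29 = 21603.78
Import duty = 21603.78 × 8% = 1728.30
Buyer bears (A): 54.29 + 360.46 + 263.31 + 811.49 = 1489.55
Landed cost (A) = invoice 21549.49 + 1489.55 + duty 1728.30 = 24767.34
Supplier B (FOB):
CIF value = FOB price + freight + insurance = 13041.22 + 7528.79 + 54.29 = 20624.30
Import duty = 20624.30 × 8% = 1649.94
Buyer bears (B): 7528.79 + 54.29 + 360.46 + 263.31 + 811.49 = 9018.34
Landed cost (B) = invoice 13041.22 + 9018.34 + duty 1649.94 = 23709.50
Difference = |24767.34 − 23709.50| = 1057.84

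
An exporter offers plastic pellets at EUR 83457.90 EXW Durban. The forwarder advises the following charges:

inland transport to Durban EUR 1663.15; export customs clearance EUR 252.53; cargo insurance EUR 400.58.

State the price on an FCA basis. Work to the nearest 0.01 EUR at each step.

Not relevant to the conversion: insurance — on the buyer under both terms; not part of either seller's price.
From EXW to FCA, the seller additionally bears: inland to port, export clearance.
FCA price = 83457.90 + 1663.15 + 252.53 = 85373.58

FCA price: EUR 85373.58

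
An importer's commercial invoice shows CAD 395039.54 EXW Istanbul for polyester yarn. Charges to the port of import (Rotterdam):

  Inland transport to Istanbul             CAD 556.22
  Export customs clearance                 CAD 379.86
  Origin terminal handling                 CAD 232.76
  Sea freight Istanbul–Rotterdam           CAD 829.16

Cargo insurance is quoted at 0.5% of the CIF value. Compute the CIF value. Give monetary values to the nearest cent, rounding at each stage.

Let C be the CIF value. C = EXW price + pre-shipment costs + freight + 0.5% × C
C − 0.5% × C = 395039.54 + 556.22 + 379.86 + 232.76 + 829.16
0.995 × C = 397037.54
C = 397037.54 / 0.995 = 399032.70
Insurance premium = 0.5% × 399032.70 = 1995.16

CIF value: CAD 399032.70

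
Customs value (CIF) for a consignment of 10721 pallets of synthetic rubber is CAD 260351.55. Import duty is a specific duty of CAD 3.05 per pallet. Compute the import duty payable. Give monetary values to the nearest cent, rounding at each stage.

Import duty: CAD 32699.05

Import duty = 10721 × 3.05 = 32699.05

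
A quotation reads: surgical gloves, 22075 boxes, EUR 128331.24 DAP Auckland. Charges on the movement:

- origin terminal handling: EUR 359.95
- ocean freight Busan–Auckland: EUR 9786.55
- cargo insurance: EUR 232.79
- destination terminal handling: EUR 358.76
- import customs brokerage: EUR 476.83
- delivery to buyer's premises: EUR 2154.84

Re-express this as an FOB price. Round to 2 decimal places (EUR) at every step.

FOB price: EUR 115798.30

Not relevant to the conversion: origin terminal — on the seller under both DAP and FOB; already in the DAP price and stays in the FOB price. brokerage — on the buyer under both terms; not part of either seller's price.
From DAP to FOB, the seller no longer bears: freight, insurance, destination terminal, delivery.
FOB price = 128331.24 − 9786.55 − 232.79 − 358.76 − 2154.84 = 115798.30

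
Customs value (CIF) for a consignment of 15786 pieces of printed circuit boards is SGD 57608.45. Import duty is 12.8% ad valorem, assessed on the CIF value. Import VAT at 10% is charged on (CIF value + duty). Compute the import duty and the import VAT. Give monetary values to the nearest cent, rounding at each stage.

Import duty = 57608.45 × 12.8% = 7373.88
VAT base = CIF + duty = 57608.45 + 7373.88 = 64982.33
Import VAT = 64982.33 × 10% = 6498.23

Import duty: SGD 7373.88; import VAT: SGD 6498.23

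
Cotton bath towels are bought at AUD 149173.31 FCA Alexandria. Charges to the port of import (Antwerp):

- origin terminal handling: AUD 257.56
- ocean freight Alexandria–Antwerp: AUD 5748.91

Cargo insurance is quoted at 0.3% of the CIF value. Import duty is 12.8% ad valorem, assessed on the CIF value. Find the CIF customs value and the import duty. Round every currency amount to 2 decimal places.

Let C be the CIF value. C = FCA price + pre-shipment costs + freight + 0.3% × C
C − 0.3% × C = 149173.31 + 257.56 + 5748.91
0.997 × C = 155179.78
C = 155179.78 / 0.997 = 155646.72
Insurance premium = 0.3% × 155646.72 = 466.94
Import duty = 155646.72 × 12.8% = 19922.78

CIF value: AUD 155646.72; import duty: AUD 19922.78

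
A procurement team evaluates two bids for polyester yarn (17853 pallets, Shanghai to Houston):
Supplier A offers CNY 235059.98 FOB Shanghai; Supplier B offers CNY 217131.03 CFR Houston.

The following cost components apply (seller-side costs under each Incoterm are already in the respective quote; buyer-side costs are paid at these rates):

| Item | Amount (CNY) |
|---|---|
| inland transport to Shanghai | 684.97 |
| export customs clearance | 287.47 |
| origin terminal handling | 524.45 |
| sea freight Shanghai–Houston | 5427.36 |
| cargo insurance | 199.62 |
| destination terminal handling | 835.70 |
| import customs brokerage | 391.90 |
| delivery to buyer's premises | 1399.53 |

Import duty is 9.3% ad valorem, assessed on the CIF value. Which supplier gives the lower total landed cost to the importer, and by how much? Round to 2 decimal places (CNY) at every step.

Supplier A (FOB):
CIF value = FOB price + freight + insurance = 235059.98 + 5427.36 + 199.62 = 240686.96
Import duty = 240686.96 × 9.3% = 22383.89
Buyer bears (A): 5427.36 + 199.62 + 835.70 + 391.90 + 1399.53 = 8254.11
Landed cost (A) = invoice 235059.98 + 8254.11 + duty 22383.89 = 265697.98
Supplier B (CFR):
CIF value = CFR price + insurance = 217131.03 + 199.62 = 217330.65
Import duty = 217330.65 × 9.3% = 20211.75
Buyer bears (B): 199.62 + 835.70 + 391.90 + 1399.53 = 2826.75
Landed cost (B) = invoice 217131.03 + 2826.75 + duty 20211.75 = 240169.53
Difference = |265697.98 − 240169.53| = 25528.45

Supplier B is cheaper by CNY 25528.45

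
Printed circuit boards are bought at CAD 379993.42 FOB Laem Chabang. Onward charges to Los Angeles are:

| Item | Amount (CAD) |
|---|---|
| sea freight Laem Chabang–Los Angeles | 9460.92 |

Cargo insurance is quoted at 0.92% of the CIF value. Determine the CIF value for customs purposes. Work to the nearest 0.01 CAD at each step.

Let C be the CIF value. C = FOB price + freight + 0.92% × C
C − 0.92% × C = 379993.42 + 9460.92
0.9908 × C = 389454.34
C = 389454.34 / 0.9908 = 393070.59
Insurance premium = 0.92% × 393070.59 = 3616.25

CIF value: CAD 393070.59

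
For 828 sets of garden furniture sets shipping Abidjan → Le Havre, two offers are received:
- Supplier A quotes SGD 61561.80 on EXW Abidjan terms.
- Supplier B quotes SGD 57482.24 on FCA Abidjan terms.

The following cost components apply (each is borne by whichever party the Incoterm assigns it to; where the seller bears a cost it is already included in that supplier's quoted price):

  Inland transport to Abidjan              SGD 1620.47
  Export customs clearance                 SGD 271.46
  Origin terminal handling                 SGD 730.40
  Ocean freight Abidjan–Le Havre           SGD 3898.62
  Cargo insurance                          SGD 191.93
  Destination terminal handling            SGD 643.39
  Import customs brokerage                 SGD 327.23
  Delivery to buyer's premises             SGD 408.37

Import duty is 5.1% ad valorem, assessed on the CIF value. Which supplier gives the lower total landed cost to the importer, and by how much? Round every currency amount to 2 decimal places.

Supplier B is cheaper by SGD 6276.04

Supplier A (EXW):
CIF value = EXW price + inland to port + export clearance + origin terminal + freight + insurance = 61561.80 + 1620.47 + 271.46 + 730.40 + 3898.62 + 191.93 = 68274.68
Import duty = 68274.68 × 5.1% = 3482.01
Buyer bears (A): 1620.47 + 271.46 + 730.40 + 3898.62 + 191.93 + 643.39 + 327.23 + 408.37 = 8091.87
Landed cost (A) = invoice 61561.80 + 8091.87 + duty 3482.01 = 73135.68
Supplier B (FCA):
CIF value = FCA price + origin terminal + freight + insurance = 57482.24 + 730.40 + 3898.62 + 191.93 = 62303.19
Import duty = 62303.19 × 5.1% = 3177.46
Buyer bears (B): 730.40 + 3898.62 + 191.93 + 643.39 + 327.23 + 408.37 = 6199.94
Landed cost (B) = invoice 57482.24 + 6199.94 + duty 3177.46 = 66859.64
Difference = |73135.68 − 66859.64| = 6276.04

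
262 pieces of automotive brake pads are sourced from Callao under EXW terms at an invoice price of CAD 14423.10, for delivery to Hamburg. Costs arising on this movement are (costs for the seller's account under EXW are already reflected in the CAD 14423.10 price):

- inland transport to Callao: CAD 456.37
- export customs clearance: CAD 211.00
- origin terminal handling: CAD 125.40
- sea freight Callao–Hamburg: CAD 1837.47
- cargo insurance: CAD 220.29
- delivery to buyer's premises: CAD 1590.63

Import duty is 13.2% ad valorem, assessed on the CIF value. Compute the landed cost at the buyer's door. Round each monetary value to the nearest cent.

EXW: the seller makes goods available at their premises; the buyer bears all onward costs.
CIF value = EXW price + inland to port + export clearance + origin terminal + freight + insurance = 14423.10 + 456.37 + 211.00 + 125.40 + 1837.47 + 220.29 = 17273.63
Import duty = 17273.63 × 13.2% = 2280.12
Buyer bears: inland to port 456.37 + export clearance 211.00 + origin terminal 125.40 + freight 1837.47 + insurance 220.29 + delivery 1590.63 + duty 2280.12 = 6721.28
Landed cost = invoice 14423.10 + 6721.28 = 21144.38

Total landed cost: CAD 21144.38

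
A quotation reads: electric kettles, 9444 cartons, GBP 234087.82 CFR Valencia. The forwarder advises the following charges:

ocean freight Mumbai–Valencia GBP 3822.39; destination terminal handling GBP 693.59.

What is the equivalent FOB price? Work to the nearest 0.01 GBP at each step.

Not relevant to the conversion: destination terminal — on the buyer under both terms; not part of either seller's price.
From CFR to FOB, the seller no longer bears: freight.
FOB price = 234087.82 − 3822.39 = 230265.43

FOB price: GBP 230265.43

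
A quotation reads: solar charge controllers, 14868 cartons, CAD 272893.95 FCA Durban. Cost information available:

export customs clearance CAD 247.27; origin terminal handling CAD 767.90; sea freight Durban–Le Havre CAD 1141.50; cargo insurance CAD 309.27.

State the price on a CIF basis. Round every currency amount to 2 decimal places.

CIF price: CAD 275112.62

Not relevant to the conversion: export clearance — on the seller under both FCA and CIF; already in the FCA price and stays in the CIF price.
From FCA to CIF, the seller additionally bears: origin terminal, freight, insurance.
CIF price = 272893.95 + 767.90 + 1141.50 + 309.27 = 275112.62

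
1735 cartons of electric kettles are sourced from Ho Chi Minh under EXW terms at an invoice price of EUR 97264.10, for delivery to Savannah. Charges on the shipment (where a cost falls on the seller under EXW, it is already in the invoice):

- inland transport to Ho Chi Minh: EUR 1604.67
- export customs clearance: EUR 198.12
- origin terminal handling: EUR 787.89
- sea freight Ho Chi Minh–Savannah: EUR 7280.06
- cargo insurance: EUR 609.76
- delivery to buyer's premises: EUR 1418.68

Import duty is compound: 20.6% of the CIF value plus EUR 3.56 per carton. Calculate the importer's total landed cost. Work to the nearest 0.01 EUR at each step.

Total landed cost: EUR 137535.27

EXW: the seller makes goods available at their premises; the buyer bears all onward costs.
CIF value = EXW price + inland to port + export clearance + origin terminal + freight + insurance = 97264.10 + 1604.67 + 198.12 + 787.89 + 7280.06 + 609.76 = 107744.60
Ad valorem component: 107744.60 × 20.6% = 22195.39
Specific component: 1735 × 3.56 = 6176.60
Import duty = 22195.39 + 6176.60 = 28371.99
Buyer bears: inland to port 1604.67 + export clearance 198.12 + origin terminal 787.89 + freight 7280.06 + insurance 609.76 + delivery 1418.68 + duty 28371.99 = 40271.17
Landed cost = invoice 97264.10 + 40271.17 = 137535.27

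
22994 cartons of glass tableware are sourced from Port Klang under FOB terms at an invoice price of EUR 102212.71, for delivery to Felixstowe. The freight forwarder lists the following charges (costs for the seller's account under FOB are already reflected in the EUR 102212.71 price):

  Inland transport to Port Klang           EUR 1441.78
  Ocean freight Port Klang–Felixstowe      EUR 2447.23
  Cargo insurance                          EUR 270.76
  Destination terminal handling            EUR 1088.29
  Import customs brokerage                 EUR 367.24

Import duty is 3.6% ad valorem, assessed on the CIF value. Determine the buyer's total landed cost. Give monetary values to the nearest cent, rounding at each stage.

FOB: the seller bears costs until goods are on board at the origin port; the buyer bears freight, insurance and all costs thereafter.
Already in the invoice (seller's account under FOB): inland to port — exclude.
CIF value = FOB price + freight + insurance = 102212.71 + 2447.23 + 270.76 = 104930.70
Import duty = 104930.70 × 3.6% = 3777.51
Buyer bears: freight 2447.23 + insurance 270.76 + destination terminal 1088.29 + brokerage 367.24 + duty 3777.51 = 7951.03
Landed cost = invoice 102212.71 + 7951.03 = 110163.74

Total landed cost: EUR 110163.74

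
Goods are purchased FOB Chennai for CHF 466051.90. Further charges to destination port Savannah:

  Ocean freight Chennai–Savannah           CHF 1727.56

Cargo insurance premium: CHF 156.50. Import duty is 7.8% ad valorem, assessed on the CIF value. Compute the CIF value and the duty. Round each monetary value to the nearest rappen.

CIF = FOB price + freight + insurance
CIF = 466051.90 + 1727.56 + 156.50 = 467935.96
Import duty = 467935.96 × 7.8% = 36499.00

CIF value: CHF 467935.96; import duty: CHF 36499.00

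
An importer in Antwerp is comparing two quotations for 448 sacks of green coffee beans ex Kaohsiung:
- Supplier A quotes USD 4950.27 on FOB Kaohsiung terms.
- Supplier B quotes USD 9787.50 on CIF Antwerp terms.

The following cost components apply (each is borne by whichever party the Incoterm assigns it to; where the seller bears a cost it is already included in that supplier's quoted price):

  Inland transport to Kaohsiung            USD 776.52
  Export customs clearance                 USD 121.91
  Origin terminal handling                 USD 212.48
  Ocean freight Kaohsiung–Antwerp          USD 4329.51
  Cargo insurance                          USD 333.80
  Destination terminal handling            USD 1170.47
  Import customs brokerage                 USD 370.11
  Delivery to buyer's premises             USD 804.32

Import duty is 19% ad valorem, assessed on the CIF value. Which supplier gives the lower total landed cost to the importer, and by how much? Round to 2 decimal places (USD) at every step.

Supplier A is cheaper by USD 206.97

Supplier A (FOB):
CIF value = FOB price + freight + insurance = 4950.27 + 4329.51 + 333.80 = 9613.58
Import duty = 9613.58 × 19% = 1826.58
Buyer bears (A): 4329.51 + 333.80 + 1170.47 + 370.11 + 804.32 = 7008.21
Landed cost (A) = invoice 4950.27 + 7008.21 + duty 1826.58 = 13785.06
Supplier B (CIF):
The CIF price already equals the CIF value: 9787.50
Import duty = 9787.50 × 19% = 1859.63
Buyer bears (B): 1170.47 + 370.11 + 804.32 = 2344.90
Landed cost (B) = invoice 9787.50 + 2344.90 + duty 1859.63 = 13992.03
Difference = |13785.06 − 13992.03| = 206.97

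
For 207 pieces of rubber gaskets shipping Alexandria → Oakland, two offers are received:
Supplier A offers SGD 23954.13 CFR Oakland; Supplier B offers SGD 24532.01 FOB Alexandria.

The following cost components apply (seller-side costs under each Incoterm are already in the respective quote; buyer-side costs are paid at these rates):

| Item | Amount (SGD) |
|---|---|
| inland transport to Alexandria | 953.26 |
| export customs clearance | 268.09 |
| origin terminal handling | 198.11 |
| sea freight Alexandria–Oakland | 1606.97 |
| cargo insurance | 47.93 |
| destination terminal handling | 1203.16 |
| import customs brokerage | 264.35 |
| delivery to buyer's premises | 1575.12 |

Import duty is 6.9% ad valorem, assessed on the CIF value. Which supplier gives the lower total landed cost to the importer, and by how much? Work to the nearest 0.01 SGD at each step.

Supplier A is cheaper by SGD 2335.61

Supplier A (CFR):
CIF value = CFR price + insurance = 23954.13 + 47.93 = 24002.06
Import duty = 24002.06 × 6.9% = 1656.14
Buyer bears (A): 47.93 + 1203.16 + 264.35 + 1575.12 = 3090.56
Landed cost (A) = invoice 23954.13 + 3090.56 + duty 1656.14 = 28700.83
Supplier B (FOB):
CIF value = FOB price + freight + insurance = 24532.01 + 1606.97 + 47.93 = 26186.91
Import duty = 26186.91 × 6.9% = 1806.90
Buyer bears (B): 1606.97 + 47.93 + 1203.16 + 264.35 + 1575.12 = 4697.53
Landed cost (B) = invoice 24532.01 + 4697.53 + duty 1806.90 = 31036.44
Difference = |28700.83 − 31036.44| = 2335.61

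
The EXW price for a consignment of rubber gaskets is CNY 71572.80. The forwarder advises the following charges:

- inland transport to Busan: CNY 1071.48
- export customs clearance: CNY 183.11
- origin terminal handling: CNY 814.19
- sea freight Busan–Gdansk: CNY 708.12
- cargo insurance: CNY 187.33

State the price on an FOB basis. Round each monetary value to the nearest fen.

Not relevant to the conversion: freight, insurance — on the buyer under both terms; not part of either seller's price.
From EXW to FOB, the seller additionally bears: inland to port, export clearance, origin terminal.
FOB price = 71572.80 + 1071.48 + 183.11 + 814.19 = 73641.58

FOB price: CNY 73641.58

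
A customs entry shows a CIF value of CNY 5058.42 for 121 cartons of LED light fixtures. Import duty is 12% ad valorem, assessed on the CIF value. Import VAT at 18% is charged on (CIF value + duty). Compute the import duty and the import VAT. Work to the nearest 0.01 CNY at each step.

Import duty: CNY 607.01; import VAT: CNY 1019.78

Import duty = 5058.42 × 12% = 607.01
VAT base = CIF + duty = 5058.42 + 607.01 = 5665.43
Import VAT = 5665.43 × 18% = 1019.78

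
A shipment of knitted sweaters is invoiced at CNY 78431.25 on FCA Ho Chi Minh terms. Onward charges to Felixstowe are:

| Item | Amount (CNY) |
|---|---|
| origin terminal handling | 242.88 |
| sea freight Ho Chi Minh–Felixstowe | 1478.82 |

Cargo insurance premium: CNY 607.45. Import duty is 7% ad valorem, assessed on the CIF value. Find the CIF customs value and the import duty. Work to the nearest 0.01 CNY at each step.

CIF value: CNY 80760.40; import duty: CNY 5653.23

CIF = FCA price + pre-shipment costs + freight + insurance
CIF = 78431.25 + 242.88 + 1478.82 + 607.45 = 80760.40
Import duty = 80760.40 × 7% = 5653.23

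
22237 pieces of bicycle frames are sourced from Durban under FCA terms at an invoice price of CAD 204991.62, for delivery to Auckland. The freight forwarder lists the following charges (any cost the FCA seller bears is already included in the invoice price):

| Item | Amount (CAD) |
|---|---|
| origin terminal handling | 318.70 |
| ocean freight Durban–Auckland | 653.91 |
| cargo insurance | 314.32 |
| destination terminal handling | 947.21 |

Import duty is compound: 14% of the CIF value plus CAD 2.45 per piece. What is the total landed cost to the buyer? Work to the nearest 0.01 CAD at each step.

Total landed cost: CAD 290585.41

FCA: the seller delivers export-cleared goods to the carrier; the buyer bears costs from that point.
CIF value = FCA price + origin terminal + freight + insurance = 204991.62 + 318.70 + 653.91 + 314.32 = 206278.55
Ad valorem component: 206278.55 × 14% = 28879.00
Specific component: 22237 × 2.45 = 54480.65
Import duty = 28879.00 + 54480.65 = 83359.65
Buyer bears: origin terminal 318.70 + freight 653.91 + insurance 314.32 + destination terminal 947.21 + duty 83359.65 = 85593.79
Landed cost = invoice 204991.62 + 85593.79 = 290585.41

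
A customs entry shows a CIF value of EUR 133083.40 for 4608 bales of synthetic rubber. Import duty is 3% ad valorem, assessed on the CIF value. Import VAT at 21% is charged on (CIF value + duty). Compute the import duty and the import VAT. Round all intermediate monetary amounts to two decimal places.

Import duty = 133083.40 × 3% = 3992.50
VAT base = CIF + duty = 133083.40 + 3992.50 = 137075.90
Import VAT = 137075.90 × 21% = 28785.94

Import duty: EUR 3992.50; import VAT: EUR 28785.94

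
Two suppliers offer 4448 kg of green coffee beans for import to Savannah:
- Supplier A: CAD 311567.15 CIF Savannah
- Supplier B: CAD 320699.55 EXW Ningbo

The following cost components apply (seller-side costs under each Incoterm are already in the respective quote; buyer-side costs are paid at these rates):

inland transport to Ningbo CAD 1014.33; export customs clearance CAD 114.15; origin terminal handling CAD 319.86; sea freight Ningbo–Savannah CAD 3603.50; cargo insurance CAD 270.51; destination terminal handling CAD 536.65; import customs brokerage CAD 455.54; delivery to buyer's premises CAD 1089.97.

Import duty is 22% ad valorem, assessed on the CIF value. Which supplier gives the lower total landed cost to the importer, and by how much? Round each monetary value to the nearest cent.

Supplier A (CIF):
The CIF price already equals the CIF value: 311567.15
Import duty = 311567.15 × 22% = 68544.77
Buyer bears (A): 536.65 + 455.54 + 1089.97 = 2082.16
Landed cost (A) = invoice 311567.15 + 2082.16 + duty 68544.77 = 382194.08
Supplier B (EXW):
CIF value = EXW price + inland to port + export clearance + origin terminal + freight + insurance = 320699.55 + 1014.33 + 114.15 + 319.86 + 3603.50 + 270.51 = 326021.90
Import duty = 326021.90 × 22% = 71724.82
Buyer bears (B): 1014.33 + 114.15 + 319.86 + 3603.50 + 270.51 + 536.65 + 455.54 + 1089.97 = 7404.51
Landed cost (B) = invoice 320699.55 + 7404.51 + duty 71724.82 = 399828.88
Difference = |382194.08 − 399828.88| = 17634.80

Supplier A is cheaper by CAD 17634.80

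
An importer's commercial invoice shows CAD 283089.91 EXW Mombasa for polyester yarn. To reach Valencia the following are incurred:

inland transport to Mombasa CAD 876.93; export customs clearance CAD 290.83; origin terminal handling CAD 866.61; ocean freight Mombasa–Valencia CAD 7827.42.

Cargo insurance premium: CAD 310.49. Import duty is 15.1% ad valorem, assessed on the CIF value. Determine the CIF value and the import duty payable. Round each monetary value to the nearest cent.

CIF value: CAD 293262.19; import duty: CAD 44282.59

CIF = EXW price + pre-shipment costs + freight + insurance
CIF = 283089.91 + 876.93 + 290.83 + 866.61 + 7827.42 + 310.49 = 293262.19
Import duty = 293262.19 × 15.1% = 44282.59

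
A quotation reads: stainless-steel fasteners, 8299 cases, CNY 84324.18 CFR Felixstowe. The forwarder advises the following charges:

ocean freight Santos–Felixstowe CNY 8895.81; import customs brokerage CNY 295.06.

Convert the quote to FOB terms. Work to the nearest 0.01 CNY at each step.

FOB price: CNY 75428.37

Not relevant to the conversion: brokerage — on the buyer under both terms; not part of either seller's price.
From CFR to FOB, the seller no longer bears: freight.
FOB price = 84324.18 − 8895.81 = 75428.37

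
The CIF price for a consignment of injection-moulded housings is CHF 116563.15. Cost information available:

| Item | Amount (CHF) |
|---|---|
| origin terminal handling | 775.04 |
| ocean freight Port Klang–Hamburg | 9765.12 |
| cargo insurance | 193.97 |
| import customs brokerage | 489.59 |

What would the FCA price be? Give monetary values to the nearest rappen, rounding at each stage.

FCA price: CHF 105829.02

Not relevant to the conversion: brokerage — on the buyer under both terms; not part of either seller's price.
From CIF to FCA, the seller no longer bears: origin terminal, freight, insurance.
FCA price = 116563.15 − 775.04 − 9765.12 − 193.97 = 105829.02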